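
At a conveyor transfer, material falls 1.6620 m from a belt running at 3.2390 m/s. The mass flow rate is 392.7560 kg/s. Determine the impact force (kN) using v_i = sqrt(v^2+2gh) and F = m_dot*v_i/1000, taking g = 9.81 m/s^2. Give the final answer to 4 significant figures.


v_i = sqrt(3.2390^2 + 2*9.81*1.6620) = 6.56503 m/s
F = 392.7560 * 6.56503 / 1000
F = 2.578 kN


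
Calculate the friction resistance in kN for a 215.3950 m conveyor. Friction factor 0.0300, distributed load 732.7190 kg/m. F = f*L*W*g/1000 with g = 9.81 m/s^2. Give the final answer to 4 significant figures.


F = 0.0300 * 215.3950 * 732.7190 * 9.81 / 1000
F = 46.45 kN


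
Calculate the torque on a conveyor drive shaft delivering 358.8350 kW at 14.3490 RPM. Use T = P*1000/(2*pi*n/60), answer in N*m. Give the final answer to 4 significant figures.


omega = 2*pi*14.3490/60 = 1.50262 rad/s
T = 358.8350*1000 / 1.50262
T = 238800 N*m


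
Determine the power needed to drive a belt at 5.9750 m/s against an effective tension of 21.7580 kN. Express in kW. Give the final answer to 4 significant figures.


P = Te * v = 21.7580 * 5.9750
P = 130.0 kW


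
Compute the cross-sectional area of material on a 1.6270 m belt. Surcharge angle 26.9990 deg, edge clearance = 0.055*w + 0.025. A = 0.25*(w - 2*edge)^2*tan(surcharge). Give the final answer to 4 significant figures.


edge = 0.055*1.6270 + 0.025 = 0.114485 m
ew = 1.6270 - 2*0.114485 = 1.39803 m
A = 0.25 * 1.39803^2 * tan(26.9990 deg)
A = 0.2490 m^2


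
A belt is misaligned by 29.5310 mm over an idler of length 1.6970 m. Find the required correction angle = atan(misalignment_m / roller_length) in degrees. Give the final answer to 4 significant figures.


misalign_m = 29.5310 / 1000 = 0.029531 m
angle = atan(0.029531 / 1.6970)
angle = 0.9970 deg


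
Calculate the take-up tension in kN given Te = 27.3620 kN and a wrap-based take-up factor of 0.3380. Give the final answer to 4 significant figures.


T_tu = 27.3620 * 0.3380
T_tu = 9.248 kN


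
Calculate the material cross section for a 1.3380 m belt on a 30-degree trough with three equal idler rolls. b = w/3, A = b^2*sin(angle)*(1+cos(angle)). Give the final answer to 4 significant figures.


b = 1.3380/3 = 0.446 m
A = 0.446^2 * sin(30 deg) * (1 + cos(30 deg))
A = 0.1856 m^2


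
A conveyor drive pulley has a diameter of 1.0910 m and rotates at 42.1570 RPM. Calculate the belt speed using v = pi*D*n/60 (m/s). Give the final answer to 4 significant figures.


v = pi * 1.0910 * 42.1570 / 60
v = 2.408 m/s


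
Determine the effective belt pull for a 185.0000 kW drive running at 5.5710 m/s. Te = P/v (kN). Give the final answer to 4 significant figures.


Te = P / v = 185.0000 / 5.5710
Te = 33.21 kN


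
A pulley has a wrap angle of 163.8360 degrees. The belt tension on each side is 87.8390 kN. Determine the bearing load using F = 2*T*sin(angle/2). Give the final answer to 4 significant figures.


F = 2 * 87.8390 * sin(163.8360/2 deg)
F = 173.9 kN


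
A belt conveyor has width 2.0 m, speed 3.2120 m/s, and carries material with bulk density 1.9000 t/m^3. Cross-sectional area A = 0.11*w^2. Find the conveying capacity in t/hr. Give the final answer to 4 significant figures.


A = 0.11 * 2.0^2 = 0.44 m^2
C = 0.44 * 3.2120 * 1.9000 * 3600
C = 9667 t/hr


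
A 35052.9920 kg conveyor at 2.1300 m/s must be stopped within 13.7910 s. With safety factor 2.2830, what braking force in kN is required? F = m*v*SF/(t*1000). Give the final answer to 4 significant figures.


F = 35052.9920 * 2.1300 / 13.7910 * 2.2830 / 1000
F = 12.36 kN


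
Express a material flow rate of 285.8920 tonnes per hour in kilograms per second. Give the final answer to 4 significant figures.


m_dot = 285.8920 * 1000 / 3600
m_dot = 79.41 kg/s


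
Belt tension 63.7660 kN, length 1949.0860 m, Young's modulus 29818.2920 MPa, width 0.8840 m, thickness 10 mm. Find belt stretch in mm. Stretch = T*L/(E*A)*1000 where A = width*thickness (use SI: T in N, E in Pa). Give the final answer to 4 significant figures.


A = 0.8840 * 0.01 = 0.00884 m^2
Stretch = 63.7660*1000 * 1949.0860 / (29818.2920e6 * 0.00884) * 1000
Stretch = 471.5 mm


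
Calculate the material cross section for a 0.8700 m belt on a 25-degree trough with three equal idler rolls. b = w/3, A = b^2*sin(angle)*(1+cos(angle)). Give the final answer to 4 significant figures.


b = 0.8700/3 = 0.29 m
A = 0.29^2 * sin(25 deg) * (1 + cos(25 deg))
A = 0.06775 m^2


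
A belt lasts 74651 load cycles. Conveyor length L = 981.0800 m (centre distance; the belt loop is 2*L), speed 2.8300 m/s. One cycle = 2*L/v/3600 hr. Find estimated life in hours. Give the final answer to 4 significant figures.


cycle_time = 2 * 981.0800 / 2.8300 / 3600 = 0.192595 hr
life = 74651 * 0.192595 = 14380 hours


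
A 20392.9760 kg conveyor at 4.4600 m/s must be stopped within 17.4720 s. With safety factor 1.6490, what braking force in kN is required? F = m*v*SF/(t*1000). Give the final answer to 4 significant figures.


F = 20392.9760 * 4.4600 / 17.4720 * 1.6490 / 1000
F = 8.584 kN


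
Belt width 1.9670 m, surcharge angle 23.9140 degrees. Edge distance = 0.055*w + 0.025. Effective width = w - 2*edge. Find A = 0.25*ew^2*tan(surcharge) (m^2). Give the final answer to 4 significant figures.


edge = 0.055*1.9670 + 0.025 = 0.133185 m
ew = 1.9670 - 2*0.133185 = 1.70063 m
A = 0.25 * 1.70063^2 * tan(23.9140 deg)
A = 0.3206 m^2


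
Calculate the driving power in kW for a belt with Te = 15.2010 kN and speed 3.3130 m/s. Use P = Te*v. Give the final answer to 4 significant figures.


P = Te * v = 15.2010 * 3.3130
P = 50.36 kW


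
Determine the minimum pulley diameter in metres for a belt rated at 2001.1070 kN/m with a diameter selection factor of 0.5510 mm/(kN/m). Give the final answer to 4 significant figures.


D = 2001.1070 * 0.5510 / 1000
D = 1.103 m


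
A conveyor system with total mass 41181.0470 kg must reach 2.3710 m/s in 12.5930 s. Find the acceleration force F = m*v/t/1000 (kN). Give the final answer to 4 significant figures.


F = 41181.0470 * 2.3710 / 12.5930 / 1000
F = 7.754 kN


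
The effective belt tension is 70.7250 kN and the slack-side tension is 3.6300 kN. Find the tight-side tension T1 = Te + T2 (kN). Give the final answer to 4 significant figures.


T1 = Te + T2 = 70.7250 + 3.6300
T1 = 74.35 kN


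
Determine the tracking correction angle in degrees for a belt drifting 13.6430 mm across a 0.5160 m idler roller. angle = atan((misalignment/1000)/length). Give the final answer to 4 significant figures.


misalign_m = 13.6430 / 1000 = 0.013643 m
angle = atan(0.013643 / 0.5160)
angle = 1.515 deg


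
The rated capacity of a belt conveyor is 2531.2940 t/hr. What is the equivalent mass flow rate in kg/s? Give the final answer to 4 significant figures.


m_dot = 2531.2940 * 1000 / 3600
m_dot = 703.1 kg/s


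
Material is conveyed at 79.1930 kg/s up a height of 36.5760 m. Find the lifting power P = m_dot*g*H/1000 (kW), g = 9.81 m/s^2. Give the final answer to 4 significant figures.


P = 79.1930 * 9.81 * 36.5760 / 1000
P = 28.42 kW


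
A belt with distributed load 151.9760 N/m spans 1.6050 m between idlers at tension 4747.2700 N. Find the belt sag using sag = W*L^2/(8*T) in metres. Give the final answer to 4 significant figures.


sag = 151.9760 * 1.6050^2 / (8 * 4747.2700)
sag = 0.01031 m


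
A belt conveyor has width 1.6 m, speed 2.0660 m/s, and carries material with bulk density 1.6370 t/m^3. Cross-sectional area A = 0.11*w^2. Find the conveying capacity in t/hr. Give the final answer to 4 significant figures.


A = 0.11 * 1.6^2 = 0.2816 m^2
C = 0.2816 * 2.0660 * 1.6370 * 3600
C = 3429 t/hr


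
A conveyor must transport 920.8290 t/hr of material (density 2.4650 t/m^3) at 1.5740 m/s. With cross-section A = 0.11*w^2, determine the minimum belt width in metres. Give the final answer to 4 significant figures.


A_req = 920.8290 / (1.5740 * 2.4650 * 3600) = 0.0659257 m^2
w = sqrt(0.0659257 / 0.11)
w = 0.7742 m


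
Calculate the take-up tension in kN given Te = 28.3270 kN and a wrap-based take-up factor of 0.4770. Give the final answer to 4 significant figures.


T_tu = 28.3270 * 0.4770
T_tu = 13.51 kN


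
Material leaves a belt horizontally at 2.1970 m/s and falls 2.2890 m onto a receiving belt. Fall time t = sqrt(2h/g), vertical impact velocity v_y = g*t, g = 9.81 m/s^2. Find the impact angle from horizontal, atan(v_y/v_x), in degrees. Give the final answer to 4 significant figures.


t = sqrt(2*2.2890/9.81) = 0.68313 s
v_y = 9.81 * 0.68313 = 6.70151 m/s
angle = atan(6.70151 / 2.1970) = 71.85 deg


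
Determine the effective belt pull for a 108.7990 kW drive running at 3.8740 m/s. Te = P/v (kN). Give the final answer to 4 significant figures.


Te = P / v = 108.7990 / 3.8740
Te = 28.08 kN


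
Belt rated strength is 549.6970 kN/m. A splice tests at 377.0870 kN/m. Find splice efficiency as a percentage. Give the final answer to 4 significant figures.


Eff = 377.0870 / 549.6970 * 100
Eff = 68.60 %


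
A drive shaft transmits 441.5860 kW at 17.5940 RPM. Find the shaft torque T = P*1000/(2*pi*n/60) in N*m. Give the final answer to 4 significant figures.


omega = 2*pi*17.5940/60 = 1.84244 rad/s
T = 441.5860*1000 / 1.84244
T = 239700 N*m


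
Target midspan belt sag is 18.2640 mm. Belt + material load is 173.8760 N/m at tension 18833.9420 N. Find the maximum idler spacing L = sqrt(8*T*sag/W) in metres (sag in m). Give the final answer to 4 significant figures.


sag = 18.2640/1000 = 0.018264 m
L = sqrt(8 * 18833.9420 * 0.018264 / 173.8760)
L = 3.978 m


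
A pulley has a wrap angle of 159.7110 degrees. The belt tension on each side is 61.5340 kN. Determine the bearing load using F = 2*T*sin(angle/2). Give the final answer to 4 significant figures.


F = 2 * 61.5340 * sin(159.7110/2 deg)
F = 121.1 kN


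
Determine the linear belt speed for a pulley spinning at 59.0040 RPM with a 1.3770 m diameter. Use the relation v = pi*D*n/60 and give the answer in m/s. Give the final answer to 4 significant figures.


v = pi * 1.3770 * 59.0040 / 60
v = 4.254 m/s


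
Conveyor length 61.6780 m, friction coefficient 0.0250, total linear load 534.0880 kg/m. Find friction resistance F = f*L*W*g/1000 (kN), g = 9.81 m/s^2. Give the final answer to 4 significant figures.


F = 0.0250 * 61.6780 * 534.0880 * 9.81 / 1000
F = 8.079 kN


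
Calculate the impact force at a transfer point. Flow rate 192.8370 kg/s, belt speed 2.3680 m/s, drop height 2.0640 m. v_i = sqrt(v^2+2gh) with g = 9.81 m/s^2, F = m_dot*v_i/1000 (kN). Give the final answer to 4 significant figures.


v_i = sqrt(2.3680^2 + 2*9.81*2.0640) = 6.78993 m/s
F = 192.8370 * 6.78993 / 1000
F = 1.309 kN


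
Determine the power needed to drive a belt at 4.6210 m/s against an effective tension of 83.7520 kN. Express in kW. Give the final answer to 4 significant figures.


P = Te * v = 83.7520 * 4.6210
P = 387.0 kW


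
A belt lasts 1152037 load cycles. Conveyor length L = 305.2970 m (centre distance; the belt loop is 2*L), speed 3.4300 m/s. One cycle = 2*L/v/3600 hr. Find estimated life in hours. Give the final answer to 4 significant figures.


cycle_time = 2 * 305.2970 / 3.4300 / 3600 = 0.0494488 hr
life = 1152037 * 0.0494488 = 56970 hours


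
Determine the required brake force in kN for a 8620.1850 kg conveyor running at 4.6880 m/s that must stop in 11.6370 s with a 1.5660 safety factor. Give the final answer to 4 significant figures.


F = 8620.1850 * 4.6880 / 11.6370 * 1.5660 / 1000
F = 5.438 kN


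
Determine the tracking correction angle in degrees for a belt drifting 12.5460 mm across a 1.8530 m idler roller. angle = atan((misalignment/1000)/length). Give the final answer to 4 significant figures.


misalign_m = 12.5460 / 1000 = 0.012546 m
angle = atan(0.012546 / 1.8530)
angle = 0.3879 deg


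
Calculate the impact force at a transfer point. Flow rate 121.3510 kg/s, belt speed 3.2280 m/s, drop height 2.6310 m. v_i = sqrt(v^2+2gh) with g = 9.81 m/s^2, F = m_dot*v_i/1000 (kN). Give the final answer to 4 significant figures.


v_i = sqrt(3.2280^2 + 2*9.81*2.6310) = 7.87656 m/s
F = 121.3510 * 7.87656 / 1000
F = 0.9558 kN


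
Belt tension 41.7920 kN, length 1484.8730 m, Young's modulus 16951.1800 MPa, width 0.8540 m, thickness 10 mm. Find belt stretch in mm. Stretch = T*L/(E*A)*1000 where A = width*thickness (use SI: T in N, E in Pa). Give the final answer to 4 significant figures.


A = 0.8540 * 0.01 = 0.00854 m^2
Stretch = 41.7920*1000 * 1484.8730 / (16951.1800e6 * 0.00854) * 1000
Stretch = 428.7 mm


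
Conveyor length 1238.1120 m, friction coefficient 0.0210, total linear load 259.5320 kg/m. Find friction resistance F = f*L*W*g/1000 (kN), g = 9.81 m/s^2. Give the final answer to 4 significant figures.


F = 0.0210 * 1238.1120 * 259.5320 * 9.81 / 1000
F = 66.20 kN


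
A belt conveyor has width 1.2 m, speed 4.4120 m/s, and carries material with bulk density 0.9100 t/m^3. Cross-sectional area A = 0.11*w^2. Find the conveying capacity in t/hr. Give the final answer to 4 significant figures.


A = 0.11 * 1.2^2 = 0.1584 m^2
C = 0.1584 * 4.4120 * 0.9100 * 3600
C = 2289 t/hr


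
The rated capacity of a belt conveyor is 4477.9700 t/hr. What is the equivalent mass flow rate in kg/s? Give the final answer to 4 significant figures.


m_dot = 4477.9700 * 1000 / 3600
m_dot = 1244 kg/s


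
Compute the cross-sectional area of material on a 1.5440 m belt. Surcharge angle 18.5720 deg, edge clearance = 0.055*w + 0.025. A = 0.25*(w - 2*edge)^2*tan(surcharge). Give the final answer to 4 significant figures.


edge = 0.055*1.5440 + 0.025 = 0.10992 m
ew = 1.5440 - 2*0.10992 = 1.32416 m
A = 0.25 * 1.32416^2 * tan(18.5720 deg)
A = 0.1473 m^2


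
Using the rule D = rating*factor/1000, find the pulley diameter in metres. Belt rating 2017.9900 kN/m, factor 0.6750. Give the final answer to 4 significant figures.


D = 2017.9900 * 0.6750 / 1000
D = 1.362 m


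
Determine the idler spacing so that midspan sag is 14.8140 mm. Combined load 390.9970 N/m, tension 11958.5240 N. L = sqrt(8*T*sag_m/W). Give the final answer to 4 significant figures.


sag = 14.8140/1000 = 0.014814 m
L = sqrt(8 * 11958.5240 * 0.014814 / 390.9970)
L = 1.904 m


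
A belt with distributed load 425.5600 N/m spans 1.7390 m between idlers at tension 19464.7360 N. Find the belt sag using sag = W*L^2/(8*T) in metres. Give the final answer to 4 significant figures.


sag = 425.5600 * 1.7390^2 / (8 * 19464.7360)
sag = 0.008265 m


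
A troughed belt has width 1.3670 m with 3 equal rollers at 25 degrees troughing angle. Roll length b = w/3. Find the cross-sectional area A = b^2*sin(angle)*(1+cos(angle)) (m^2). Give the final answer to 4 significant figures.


b = 1.3670/3 = 0.455667 m
A = 0.455667^2 * sin(25 deg) * (1 + cos(25 deg))
A = 0.1673 m^2


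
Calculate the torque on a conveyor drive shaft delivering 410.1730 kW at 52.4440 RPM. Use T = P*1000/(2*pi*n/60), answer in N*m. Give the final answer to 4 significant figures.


omega = 2*pi*52.4440/60 = 5.49192 rad/s
T = 410.1730*1000 / 5.49192
T = 74690 N*m


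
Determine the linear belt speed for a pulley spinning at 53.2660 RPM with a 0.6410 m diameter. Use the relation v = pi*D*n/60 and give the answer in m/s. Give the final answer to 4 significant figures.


v = pi * 0.6410 * 53.2660 / 60
v = 1.788 m/s


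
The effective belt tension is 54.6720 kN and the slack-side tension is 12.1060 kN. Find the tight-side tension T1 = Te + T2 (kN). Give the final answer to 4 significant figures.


T1 = Te + T2 = 54.6720 + 12.1060
T1 = 66.78 kN


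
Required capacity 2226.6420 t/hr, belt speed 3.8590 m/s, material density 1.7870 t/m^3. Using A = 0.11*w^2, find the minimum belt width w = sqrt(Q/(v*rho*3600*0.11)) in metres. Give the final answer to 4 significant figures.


A_req = 2226.6420 / (3.8590 * 1.7870 * 3600) = 0.0896909 m^2
w = sqrt(0.0896909 / 0.11)
w = 0.9030 m


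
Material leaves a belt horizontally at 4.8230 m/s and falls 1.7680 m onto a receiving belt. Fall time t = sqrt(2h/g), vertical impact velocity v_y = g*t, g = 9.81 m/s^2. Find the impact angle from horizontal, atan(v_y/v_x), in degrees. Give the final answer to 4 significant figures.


t = sqrt(2*1.7680/9.81) = 0.600374 s
v_y = 9.81 * 0.600374 = 5.88967 m/s
angle = atan(5.88967 / 4.8230) = 50.69 deg


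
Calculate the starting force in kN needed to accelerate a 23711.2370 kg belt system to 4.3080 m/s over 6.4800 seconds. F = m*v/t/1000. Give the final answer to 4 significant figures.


F = 23711.2370 * 4.3080 / 6.4800 / 1000
F = 15.76 kN


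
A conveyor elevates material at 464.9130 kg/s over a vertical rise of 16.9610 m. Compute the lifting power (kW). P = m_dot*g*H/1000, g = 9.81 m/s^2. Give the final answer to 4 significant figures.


P = 464.9130 * 9.81 * 16.9610 / 1000
P = 77.36 kW


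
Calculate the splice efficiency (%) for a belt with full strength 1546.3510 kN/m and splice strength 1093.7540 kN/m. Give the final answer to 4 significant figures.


Eff = 1093.7540 / 1546.3510 * 100
Eff = 70.73 %


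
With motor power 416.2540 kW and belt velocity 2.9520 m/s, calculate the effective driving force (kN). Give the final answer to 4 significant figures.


Te = P / v = 416.2540 / 2.9520
Te = 141.0 kN


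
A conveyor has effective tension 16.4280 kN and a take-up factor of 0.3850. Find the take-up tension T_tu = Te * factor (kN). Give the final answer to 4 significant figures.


T_tu = 16.4280 * 0.3850
T_tu = 6.325 kN


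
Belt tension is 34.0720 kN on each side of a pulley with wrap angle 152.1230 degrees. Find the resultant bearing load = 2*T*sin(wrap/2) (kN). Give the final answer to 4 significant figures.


F = 2 * 34.0720 * sin(152.1230/2 deg)
F = 66.14 kN


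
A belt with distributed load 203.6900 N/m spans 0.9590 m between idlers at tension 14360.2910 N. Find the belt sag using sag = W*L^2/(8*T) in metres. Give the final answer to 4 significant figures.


sag = 203.6900 * 0.9590^2 / (8 * 14360.2910)
sag = 0.001631 m


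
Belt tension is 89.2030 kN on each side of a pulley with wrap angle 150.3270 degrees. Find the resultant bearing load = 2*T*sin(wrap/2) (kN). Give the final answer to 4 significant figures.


F = 2 * 89.2030 * sin(150.3270/2 deg)
F = 172.5 kN


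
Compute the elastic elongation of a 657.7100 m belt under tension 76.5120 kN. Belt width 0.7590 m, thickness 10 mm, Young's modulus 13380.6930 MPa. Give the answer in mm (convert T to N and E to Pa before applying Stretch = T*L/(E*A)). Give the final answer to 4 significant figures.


A = 0.7590 * 0.01 = 0.00759 m^2
Stretch = 76.5120*1000 * 657.7100 / (13380.6930e6 * 0.00759) * 1000
Stretch = 495.5 mm


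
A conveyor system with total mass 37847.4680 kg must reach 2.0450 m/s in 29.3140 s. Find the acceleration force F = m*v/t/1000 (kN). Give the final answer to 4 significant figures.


F = 37847.4680 * 2.0450 / 29.3140 / 1000
F = 2.640 kN


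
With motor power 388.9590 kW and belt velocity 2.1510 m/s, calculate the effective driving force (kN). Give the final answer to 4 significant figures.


Te = P / v = 388.9590 / 2.1510
Te = 180.8 kN


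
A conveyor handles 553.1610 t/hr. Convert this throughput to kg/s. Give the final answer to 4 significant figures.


m_dot = 553.1610 * 1000 / 3600
m_dot = 153.7 kg/s


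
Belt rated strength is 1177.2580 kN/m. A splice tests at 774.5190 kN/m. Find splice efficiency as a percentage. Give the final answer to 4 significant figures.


Eff = 774.5190 / 1177.2580 * 100
Eff = 65.79 %


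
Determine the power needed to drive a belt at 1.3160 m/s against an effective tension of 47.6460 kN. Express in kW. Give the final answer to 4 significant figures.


P = Te * v = 47.6460 * 1.3160
P = 62.70 kW


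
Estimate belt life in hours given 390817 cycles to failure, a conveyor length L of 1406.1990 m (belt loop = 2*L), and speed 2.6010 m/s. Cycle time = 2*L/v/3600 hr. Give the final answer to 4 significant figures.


cycle_time = 2 * 1406.1990 / 2.6010 / 3600 = 0.300354 hr
life = 390817 * 0.300354 = 117400 hours


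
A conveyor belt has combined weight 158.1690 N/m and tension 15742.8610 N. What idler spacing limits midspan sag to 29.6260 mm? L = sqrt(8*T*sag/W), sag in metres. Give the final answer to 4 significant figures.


sag = 29.6260/1000 = 0.029626 m
L = sqrt(8 * 15742.8610 * 0.029626 / 158.1690)
L = 4.857 m


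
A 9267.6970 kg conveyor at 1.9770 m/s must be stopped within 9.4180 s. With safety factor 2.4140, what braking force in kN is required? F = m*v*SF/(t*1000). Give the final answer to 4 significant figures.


F = 9267.6970 * 1.9770 / 9.4180 * 2.4140 / 1000
F = 4.696 kN


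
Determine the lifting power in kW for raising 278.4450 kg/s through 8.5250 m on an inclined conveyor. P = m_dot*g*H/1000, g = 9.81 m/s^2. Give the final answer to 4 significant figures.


P = 278.4450 * 9.81 * 8.5250 / 1000
P = 23.29 kW


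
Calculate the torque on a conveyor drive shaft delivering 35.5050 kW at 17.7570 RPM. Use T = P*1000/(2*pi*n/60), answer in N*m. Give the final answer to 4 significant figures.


omega = 2*pi*17.7570/60 = 1.85951 rad/s
T = 35.5050*1000 / 1.85951
T = 19090 N*m


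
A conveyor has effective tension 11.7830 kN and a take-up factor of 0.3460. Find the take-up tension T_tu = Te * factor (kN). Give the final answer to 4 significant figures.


T_tu = 11.7830 * 0.3460
T_tu = 4.077 kN


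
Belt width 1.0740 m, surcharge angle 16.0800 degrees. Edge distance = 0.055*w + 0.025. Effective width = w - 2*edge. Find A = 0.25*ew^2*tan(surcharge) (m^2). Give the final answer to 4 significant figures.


edge = 0.055*1.0740 + 0.025 = 0.08407 m
ew = 1.0740 - 2*0.08407 = 0.90586 m
A = 0.25 * 0.90586^2 * tan(16.0800 deg)
A = 0.05913 m^2


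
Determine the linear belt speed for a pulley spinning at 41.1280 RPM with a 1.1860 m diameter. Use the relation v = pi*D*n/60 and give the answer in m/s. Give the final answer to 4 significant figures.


v = pi * 1.1860 * 41.1280 / 60
v = 2.554 m/s


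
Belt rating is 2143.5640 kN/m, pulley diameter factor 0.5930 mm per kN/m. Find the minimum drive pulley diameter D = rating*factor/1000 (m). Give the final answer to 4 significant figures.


D = 2143.5640 * 0.5930 / 1000
D = 1.271 m


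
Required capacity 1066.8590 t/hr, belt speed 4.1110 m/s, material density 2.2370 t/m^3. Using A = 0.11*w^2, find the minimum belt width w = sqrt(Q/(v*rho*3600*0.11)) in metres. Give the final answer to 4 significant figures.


A_req = 1066.8590 / (4.1110 * 2.2370 * 3600) = 0.0322249 m^2
w = sqrt(0.0322249 / 0.11)
w = 0.5413 m


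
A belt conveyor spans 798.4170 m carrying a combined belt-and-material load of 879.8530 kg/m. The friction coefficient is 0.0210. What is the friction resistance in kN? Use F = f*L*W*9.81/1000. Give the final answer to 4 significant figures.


F = 0.0210 * 798.4170 * 879.8530 * 9.81 / 1000
F = 144.7 kN


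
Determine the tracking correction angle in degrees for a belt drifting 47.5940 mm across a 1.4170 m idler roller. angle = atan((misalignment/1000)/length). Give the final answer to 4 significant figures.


misalign_m = 47.5940 / 1000 = 0.047594 m
angle = atan(0.047594 / 1.4170)
angle = 1.924 deg


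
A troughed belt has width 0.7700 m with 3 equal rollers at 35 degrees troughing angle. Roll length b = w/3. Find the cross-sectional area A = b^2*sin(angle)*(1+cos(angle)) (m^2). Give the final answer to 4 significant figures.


b = 0.7700/3 = 0.256667 m
A = 0.256667^2 * sin(35 deg) * (1 + cos(35 deg))
A = 0.06874 m^2


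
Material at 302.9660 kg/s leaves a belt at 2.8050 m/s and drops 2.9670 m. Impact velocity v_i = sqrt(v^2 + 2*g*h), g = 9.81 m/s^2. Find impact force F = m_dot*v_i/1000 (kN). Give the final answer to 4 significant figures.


v_i = sqrt(2.8050^2 + 2*9.81*2.9670) = 8.129 m/s
F = 302.9660 * 8.129 / 1000
F = 2.463 kN


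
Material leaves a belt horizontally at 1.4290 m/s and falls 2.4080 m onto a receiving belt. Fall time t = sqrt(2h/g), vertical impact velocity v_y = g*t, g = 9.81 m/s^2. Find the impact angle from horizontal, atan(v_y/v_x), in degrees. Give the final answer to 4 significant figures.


t = sqrt(2*2.4080/9.81) = 0.700662 s
v_y = 9.81 * 0.700662 = 6.87349 m/s
angle = atan(6.87349 / 1.4290) = 78.26 deg


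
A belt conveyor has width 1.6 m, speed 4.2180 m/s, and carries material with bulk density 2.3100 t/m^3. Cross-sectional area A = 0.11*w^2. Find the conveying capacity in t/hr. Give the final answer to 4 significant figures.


A = 0.11 * 1.6^2 = 0.2816 m^2
C = 0.2816 * 4.2180 * 2.3100 * 3600
C = 9878 t/hr


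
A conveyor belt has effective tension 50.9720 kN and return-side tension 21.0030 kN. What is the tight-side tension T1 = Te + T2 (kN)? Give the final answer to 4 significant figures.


T1 = Te + T2 = 50.9720 + 21.0030
T1 = 71.97 kN


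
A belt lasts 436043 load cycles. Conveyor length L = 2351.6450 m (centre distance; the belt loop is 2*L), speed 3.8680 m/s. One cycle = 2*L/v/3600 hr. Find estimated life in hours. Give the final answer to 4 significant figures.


cycle_time = 2 * 2351.6450 / 3.8680 / 3600 = 0.337764 hr
life = 436043 * 0.337764 = 147300 hours


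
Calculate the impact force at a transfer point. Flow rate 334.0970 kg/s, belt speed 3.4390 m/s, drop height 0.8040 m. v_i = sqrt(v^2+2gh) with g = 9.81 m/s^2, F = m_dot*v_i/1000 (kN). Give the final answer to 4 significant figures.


v_i = sqrt(3.4390^2 + 2*9.81*0.8040) = 5.25368 m/s
F = 334.0970 * 5.25368 / 1000
F = 1.755 kN


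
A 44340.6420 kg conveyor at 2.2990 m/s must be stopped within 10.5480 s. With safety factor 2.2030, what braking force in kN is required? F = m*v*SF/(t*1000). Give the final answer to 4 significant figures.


F = 44340.6420 * 2.2990 / 10.5480 * 2.2030 / 1000
F = 21.29 kN


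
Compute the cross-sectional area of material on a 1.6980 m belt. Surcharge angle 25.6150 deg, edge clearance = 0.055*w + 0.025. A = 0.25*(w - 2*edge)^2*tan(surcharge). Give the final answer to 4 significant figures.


edge = 0.055*1.6980 + 0.025 = 0.11839 m
ew = 1.6980 - 2*0.11839 = 1.46122 m
A = 0.25 * 1.46122^2 * tan(25.6150 deg)
A = 0.2559 m^2


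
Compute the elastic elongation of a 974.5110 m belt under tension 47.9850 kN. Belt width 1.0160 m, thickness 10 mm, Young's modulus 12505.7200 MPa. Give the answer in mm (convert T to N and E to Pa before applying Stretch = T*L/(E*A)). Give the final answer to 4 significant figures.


A = 1.0160 * 0.01 = 0.01016 m^2
Stretch = 47.9850*1000 * 974.5110 / (12505.7200e6 * 0.01016) * 1000
Stretch = 368.0 mm


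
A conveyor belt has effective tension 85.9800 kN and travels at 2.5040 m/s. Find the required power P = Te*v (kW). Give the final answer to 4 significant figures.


P = Te * v = 85.9800 * 2.5040
P = 215.3 kW


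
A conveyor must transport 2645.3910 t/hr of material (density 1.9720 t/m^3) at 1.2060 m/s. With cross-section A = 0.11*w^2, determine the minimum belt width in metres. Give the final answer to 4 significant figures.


A_req = 2645.3910 / (1.2060 * 1.9720 * 3600) = 0.308982 m^2
w = sqrt(0.308982 / 0.11)
w = 1.676 m


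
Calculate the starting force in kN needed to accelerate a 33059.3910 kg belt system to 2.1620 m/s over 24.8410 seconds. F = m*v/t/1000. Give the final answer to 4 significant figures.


F = 33059.3910 * 2.1620 / 24.8410 / 1000
F = 2.877 kN


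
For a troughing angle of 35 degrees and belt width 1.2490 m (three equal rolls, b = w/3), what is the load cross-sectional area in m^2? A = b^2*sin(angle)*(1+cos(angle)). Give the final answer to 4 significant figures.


b = 1.2490/3 = 0.416333 m
A = 0.416333^2 * sin(35 deg) * (1 + cos(35 deg))
A = 0.1809 m^2


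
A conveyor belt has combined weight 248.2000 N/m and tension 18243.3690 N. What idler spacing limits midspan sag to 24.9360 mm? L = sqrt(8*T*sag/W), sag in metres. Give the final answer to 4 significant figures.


sag = 24.9360/1000 = 0.024936 m
L = sqrt(8 * 18243.3690 * 0.024936 / 248.2000)
L = 3.829 m


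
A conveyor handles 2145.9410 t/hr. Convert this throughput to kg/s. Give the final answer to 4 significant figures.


m_dot = 2145.9410 * 1000 / 3600
m_dot = 596.1 kg/s


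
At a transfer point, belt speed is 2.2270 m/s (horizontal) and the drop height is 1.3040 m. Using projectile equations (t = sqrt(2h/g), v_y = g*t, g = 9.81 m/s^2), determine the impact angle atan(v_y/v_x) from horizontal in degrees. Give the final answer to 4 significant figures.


t = sqrt(2*1.3040/9.81) = 0.515608 s
v_y = 9.81 * 0.515608 = 5.05811 m/s
angle = atan(5.05811 / 2.2270) = 66.24 deg


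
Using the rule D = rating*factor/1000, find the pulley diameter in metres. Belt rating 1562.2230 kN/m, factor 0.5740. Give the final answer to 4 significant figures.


D = 1562.2230 * 0.5740 / 1000
D = 0.8967 m


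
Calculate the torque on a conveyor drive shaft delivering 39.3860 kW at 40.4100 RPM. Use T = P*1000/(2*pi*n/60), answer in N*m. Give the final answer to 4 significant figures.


omega = 2*pi*40.4100/60 = 4.23173 rad/s
T = 39.3860*1000 / 4.23173
T = 9307 N*m


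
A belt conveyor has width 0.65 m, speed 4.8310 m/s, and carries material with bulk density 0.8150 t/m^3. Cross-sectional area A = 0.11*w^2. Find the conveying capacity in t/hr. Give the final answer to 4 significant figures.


A = 0.11 * 0.65^2 = 0.046475 m^2
C = 0.046475 * 4.8310 * 0.8150 * 3600
C = 658.7 t/hr


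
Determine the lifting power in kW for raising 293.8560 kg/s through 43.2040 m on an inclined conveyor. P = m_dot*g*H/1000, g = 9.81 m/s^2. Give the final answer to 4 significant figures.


P = 293.8560 * 9.81 * 43.2040 / 1000
P = 124.5 kW


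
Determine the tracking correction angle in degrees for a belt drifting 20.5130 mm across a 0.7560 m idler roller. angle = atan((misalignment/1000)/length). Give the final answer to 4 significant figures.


misalign_m = 20.5130 / 1000 = 0.020513 m
angle = atan(0.020513 / 0.7560)
angle = 1.554 deg


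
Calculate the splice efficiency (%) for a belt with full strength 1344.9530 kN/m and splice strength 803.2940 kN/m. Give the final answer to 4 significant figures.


Eff = 803.2940 / 1344.9530 * 100
Eff = 59.73 %


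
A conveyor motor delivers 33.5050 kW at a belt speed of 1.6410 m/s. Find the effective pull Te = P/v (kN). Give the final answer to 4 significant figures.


Te = P / v = 33.5050 / 1.6410
Te = 20.42 kN


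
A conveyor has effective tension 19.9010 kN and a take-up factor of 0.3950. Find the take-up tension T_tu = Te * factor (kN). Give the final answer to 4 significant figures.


T_tu = 19.9010 * 0.3950
T_tu = 7.861 kN


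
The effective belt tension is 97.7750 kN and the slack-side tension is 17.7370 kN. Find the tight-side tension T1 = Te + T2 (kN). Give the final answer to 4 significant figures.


T1 = Te + T2 = 97.7750 + 17.7370
T1 = 115.5 kN


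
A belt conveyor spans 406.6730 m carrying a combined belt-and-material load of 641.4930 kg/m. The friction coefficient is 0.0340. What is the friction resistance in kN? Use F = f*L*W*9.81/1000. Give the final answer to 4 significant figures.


F = 0.0340 * 406.6730 * 641.4930 * 9.81 / 1000
F = 87.01 kN


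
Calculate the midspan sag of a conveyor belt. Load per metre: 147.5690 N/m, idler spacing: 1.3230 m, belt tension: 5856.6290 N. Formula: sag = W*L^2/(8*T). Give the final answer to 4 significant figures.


sag = 147.5690 * 1.3230^2 / (8 * 5856.6290)
sag = 0.005513 m


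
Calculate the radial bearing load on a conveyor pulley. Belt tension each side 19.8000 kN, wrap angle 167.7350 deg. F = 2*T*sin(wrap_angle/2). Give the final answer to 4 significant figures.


F = 2 * 19.8000 * sin(167.7350/2 deg)
F = 39.37 kN


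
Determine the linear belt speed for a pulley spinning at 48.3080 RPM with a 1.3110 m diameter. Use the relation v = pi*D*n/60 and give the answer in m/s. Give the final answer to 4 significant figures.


v = pi * 1.3110 * 48.3080 / 60
v = 3.316 m/s


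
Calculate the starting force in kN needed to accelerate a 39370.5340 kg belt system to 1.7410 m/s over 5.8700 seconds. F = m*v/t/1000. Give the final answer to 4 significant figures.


F = 39370.5340 * 1.7410 / 5.8700 / 1000
F = 11.68 kN


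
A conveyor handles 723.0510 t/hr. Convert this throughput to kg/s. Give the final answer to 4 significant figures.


m_dot = 723.0510 * 1000 / 3600
m_dot = 200.8 kg/s


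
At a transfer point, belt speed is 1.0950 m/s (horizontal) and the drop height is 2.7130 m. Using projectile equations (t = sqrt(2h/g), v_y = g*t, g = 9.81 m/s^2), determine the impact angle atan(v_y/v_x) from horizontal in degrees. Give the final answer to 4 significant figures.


t = sqrt(2*2.7130/9.81) = 0.743713 s
v_y = 9.81 * 0.743713 = 7.29582 m/s
angle = atan(7.29582 / 1.0950) = 81.46 deg


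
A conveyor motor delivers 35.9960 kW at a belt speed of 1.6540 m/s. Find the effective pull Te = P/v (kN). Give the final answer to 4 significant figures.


Te = P / v = 35.9960 / 1.6540
Te = 21.76 kN


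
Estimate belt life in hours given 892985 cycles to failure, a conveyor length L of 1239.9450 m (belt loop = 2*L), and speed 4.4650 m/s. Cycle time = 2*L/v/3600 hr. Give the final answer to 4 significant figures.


cycle_time = 2 * 1239.9450 / 4.4650 / 3600 = 0.15428 hr
life = 892985 * 0.15428 = 137800 hours


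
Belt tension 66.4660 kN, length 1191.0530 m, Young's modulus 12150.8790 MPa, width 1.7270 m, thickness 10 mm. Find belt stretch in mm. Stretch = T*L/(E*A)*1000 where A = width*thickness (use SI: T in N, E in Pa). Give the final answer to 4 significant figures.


A = 1.7270 * 0.01 = 0.01727 m^2
Stretch = 66.4660*1000 * 1191.0530 / (12150.8790e6 * 0.01727) * 1000
Stretch = 377.3 mm


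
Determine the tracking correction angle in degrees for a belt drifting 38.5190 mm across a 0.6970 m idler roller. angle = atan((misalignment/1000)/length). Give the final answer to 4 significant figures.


misalign_m = 38.5190 / 1000 = 0.038519 m
angle = atan(0.038519 / 0.6970)
angle = 3.163 deg


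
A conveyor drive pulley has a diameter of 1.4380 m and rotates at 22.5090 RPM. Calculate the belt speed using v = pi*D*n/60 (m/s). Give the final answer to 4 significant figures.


v = pi * 1.4380 * 22.5090 / 60
v = 1.695 m/s


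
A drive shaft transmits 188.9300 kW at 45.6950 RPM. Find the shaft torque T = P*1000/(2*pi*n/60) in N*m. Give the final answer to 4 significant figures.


omega = 2*pi*45.6950/60 = 4.78517 rad/s
T = 188.9300*1000 / 4.78517
T = 39480 N*m


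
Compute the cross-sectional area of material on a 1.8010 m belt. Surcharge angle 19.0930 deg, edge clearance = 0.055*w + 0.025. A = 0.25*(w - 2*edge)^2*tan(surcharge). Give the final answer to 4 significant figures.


edge = 0.055*1.8010 + 0.025 = 0.124055 m
ew = 1.8010 - 2*0.124055 = 1.55289 m
A = 0.25 * 1.55289^2 * tan(19.0930 deg)
A = 0.2087 m^2


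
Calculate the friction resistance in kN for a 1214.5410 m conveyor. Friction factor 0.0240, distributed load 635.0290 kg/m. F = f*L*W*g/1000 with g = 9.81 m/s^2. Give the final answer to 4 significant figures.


F = 0.0240 * 1214.5410 * 635.0290 * 9.81 / 1000
F = 181.6 kN


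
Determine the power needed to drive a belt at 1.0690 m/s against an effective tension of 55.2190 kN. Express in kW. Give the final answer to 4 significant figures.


P = Te * v = 55.2190 * 1.0690
P = 59.03 kW


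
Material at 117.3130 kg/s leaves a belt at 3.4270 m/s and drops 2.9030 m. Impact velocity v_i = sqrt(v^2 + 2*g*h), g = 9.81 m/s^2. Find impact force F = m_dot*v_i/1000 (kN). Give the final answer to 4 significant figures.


v_i = sqrt(3.4270^2 + 2*9.81*2.9030) = 8.28862 m/s
F = 117.3130 * 8.28862 / 1000
F = 0.9724 kN


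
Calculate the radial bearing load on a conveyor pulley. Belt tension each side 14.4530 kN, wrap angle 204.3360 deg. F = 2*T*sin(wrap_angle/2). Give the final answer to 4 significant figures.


F = 2 * 14.4530 * sin(204.3360/2 deg)
F = 28.26 kN


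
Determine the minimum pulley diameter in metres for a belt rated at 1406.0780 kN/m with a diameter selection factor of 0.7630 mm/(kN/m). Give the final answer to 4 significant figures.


D = 1406.0780 * 0.7630 / 1000
D = 1.073 m


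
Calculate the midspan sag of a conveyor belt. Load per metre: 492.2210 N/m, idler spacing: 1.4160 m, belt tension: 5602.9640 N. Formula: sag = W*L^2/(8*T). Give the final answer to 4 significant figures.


sag = 492.2210 * 1.4160^2 / (8 * 5602.9640)
sag = 0.02202 m


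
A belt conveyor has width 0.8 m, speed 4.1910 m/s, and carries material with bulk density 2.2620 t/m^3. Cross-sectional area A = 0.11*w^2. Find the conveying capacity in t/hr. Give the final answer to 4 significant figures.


A = 0.11 * 0.8^2 = 0.0704 m^2
C = 0.0704 * 4.1910 * 2.2620 * 3600
C = 2403 t/hr


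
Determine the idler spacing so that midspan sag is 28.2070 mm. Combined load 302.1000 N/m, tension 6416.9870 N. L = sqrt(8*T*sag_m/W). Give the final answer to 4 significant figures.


sag = 28.2070/1000 = 0.028207 m
L = sqrt(8 * 6416.9870 * 0.028207 / 302.1000)
L = 2.189 m


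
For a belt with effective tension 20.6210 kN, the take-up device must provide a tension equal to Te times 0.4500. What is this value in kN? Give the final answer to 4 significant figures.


T_tu = 20.6210 * 0.4500
T_tu = 9.279 kN


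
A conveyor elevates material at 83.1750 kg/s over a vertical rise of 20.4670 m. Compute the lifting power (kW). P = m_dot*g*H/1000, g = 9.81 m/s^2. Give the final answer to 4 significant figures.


P = 83.1750 * 9.81 * 20.4670 / 1000
P = 16.70 kW


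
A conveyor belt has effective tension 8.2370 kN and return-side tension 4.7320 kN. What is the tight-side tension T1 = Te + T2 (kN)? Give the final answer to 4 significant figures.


T1 = Te + T2 = 8.2370 + 4.7320
T1 = 12.97 kN


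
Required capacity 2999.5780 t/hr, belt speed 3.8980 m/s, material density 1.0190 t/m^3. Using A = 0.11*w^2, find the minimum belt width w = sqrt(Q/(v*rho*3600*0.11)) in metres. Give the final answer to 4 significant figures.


A_req = 2999.5780 / (3.8980 * 1.0190 * 3600) = 0.209769 m^2
w = sqrt(0.209769 / 0.11)
w = 1.381 m


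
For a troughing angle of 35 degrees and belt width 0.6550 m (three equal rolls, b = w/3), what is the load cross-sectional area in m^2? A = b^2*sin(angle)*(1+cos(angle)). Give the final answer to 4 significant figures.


b = 0.6550/3 = 0.218333 m
A = 0.218333^2 * sin(35 deg) * (1 + cos(35 deg))
A = 0.04974 m^2


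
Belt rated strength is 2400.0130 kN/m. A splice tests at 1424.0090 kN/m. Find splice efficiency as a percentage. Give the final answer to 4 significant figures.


Eff = 1424.0090 / 2400.0130 * 100
Eff = 59.33 %


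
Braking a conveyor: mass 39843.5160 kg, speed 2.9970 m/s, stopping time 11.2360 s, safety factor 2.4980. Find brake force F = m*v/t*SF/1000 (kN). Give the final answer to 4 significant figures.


F = 39843.5160 * 2.9970 / 11.2360 * 2.4980 / 1000
F = 26.55 kN


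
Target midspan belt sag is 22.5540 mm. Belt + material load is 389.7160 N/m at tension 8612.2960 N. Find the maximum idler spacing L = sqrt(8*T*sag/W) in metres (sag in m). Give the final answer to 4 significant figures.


sag = 22.5540/1000 = 0.022554 m
L = sqrt(8 * 8612.2960 * 0.022554 / 389.7160)
L = 1.997 m


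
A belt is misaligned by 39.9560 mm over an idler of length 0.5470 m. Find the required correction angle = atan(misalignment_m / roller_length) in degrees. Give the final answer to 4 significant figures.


misalign_m = 39.9560 / 1000 = 0.039956 m
angle = atan(0.039956 / 0.5470)
angle = 4.178 deg


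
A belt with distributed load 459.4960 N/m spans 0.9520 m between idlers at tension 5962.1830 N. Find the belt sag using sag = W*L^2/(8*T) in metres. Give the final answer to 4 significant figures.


sag = 459.4960 * 0.9520^2 / (8 * 5962.1830)
sag = 0.008731 m
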